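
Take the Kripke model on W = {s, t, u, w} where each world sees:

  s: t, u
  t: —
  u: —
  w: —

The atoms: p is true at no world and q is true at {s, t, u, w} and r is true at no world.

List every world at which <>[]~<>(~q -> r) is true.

s: successors {t, u}; []~<>(~q -> r) there: t:T, u:T. ✓
t: no successors, so <>[]~<>(~q -> r) fails. ✗
u: no successors, so <>[]~<>(~q -> r) fails. ✗
w: no successors, so <>[]~<>(~q -> r) fails. ✗

{s}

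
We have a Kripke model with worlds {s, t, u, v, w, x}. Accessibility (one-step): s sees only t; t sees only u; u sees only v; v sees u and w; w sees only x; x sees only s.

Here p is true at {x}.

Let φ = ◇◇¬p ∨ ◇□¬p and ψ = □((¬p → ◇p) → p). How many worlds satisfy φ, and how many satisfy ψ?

For ◇◇¬p ∨ ◇□¬p:
s: ◇◇¬p is T, ◇□¬p is T. ✓
t: ◇◇¬p is T, ◇□¬p is T. ✓
u: ◇◇¬p is T, ◇□¬p is T. ✓
v: ◇◇¬p is T, ◇□¬p is T. ✓
w: ◇◇¬p is T, ◇□¬p is T. ✓
x: ◇◇¬p is T, ◇□¬p is T. ✓
— 6 worlds.
For □((¬p → ◇p) → p):
s: successors {t}; (¬p → ◇p) → p there: t:T. ✓
t: successors {u}; (¬p → ◇p) → p there: u:T. ✓
u: successors {v}; (¬p → ◇p) → p there: v:T. ✓
v: successors {u, w}; (¬p → ◇p) → p there: u:T, w:F. ✗
w: successors {x}; (¬p → ◇p) → p there: x:T. ✓
x: successors {s}; (¬p → ◇p) → p there: s:T. ✓
— 5 worlds.

6 and 5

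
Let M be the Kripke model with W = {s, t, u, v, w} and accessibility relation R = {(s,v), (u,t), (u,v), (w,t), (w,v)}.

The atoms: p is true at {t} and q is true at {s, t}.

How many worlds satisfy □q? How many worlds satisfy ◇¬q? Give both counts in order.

For □q:
s: successors {v}; q there: v:F. ✗
t: no successors, so □q holds vacuously. ✓
u: successors {t, v}; q there: t:T, v:F. ✗
v: no successors, so □q holds vacuously. ✓
w: successors {t, v}; q there: t:T, v:F. ✗
— 2 worlds.
For ◇¬q:
s: successors {v}; ¬q there: v:T. ✓
t: no successors, so ◇¬q fails. ✗
u: successors {t, v}; ¬q there: t:F, v:T. ✓
v: no successors, so ◇¬q fails. ✗
w: successors {t, v}; ¬q there: t:F, v:T. ✓
— 3 worlds.

2 and 3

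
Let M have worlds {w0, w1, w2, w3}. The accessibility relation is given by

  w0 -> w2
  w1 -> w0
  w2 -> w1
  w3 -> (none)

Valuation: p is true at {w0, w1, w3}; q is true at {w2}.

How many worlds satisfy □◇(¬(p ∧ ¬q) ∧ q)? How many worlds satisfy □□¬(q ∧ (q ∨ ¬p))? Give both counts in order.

For □◇(¬(p ∧ ¬q) ∧ q):
w0: successors {w2}; ◇(¬(p ∧ ¬q) ∧ q) there: w2:F. ✗
w1: successors {w0}; ◇(¬(p ∧ ¬q) ∧ q) there: w0:T. ✓
w2: successors {w1}; ◇(¬(p ∧ ¬q) ∧ q) there: w1:F. ✗
w3: no successors, so □◇(¬(p ∧ ¬q) ∧ q) holds vacuously. ✓
— 2 worlds.
For □□¬(q ∧ (q ∨ ¬p)):
w0: successors {w2}; □¬(q ∧ (q ∨ ¬p)) there: w2:T. ✓
w1: successors {w0}; □¬(q ∧ (q ∨ ¬p)) there: w0:F. ✗
w2: successors {w1}; □¬(q ∧ (q ∨ ¬p)) there: w1:T. ✓
w3: no successors, so □□¬(q ∧ (q ∨ ¬p)) holds vacuously. ✓
— 3 worlds.

2 and 3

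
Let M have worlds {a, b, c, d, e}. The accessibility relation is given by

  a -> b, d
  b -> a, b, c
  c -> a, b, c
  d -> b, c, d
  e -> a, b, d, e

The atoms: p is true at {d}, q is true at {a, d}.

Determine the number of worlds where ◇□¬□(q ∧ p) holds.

a: successors {b, d}; □¬□(q ∧ p) there: b:T, d:T. ✓
b: successors {a, b, c}; □¬□(q ∧ p) there: a:T, b:T, c:T. ✓
c: successors {a, b, c}; □¬□(q ∧ p) there: a:T, b:T, c:T. ✓
d: successors {b, c, d}; □¬□(q ∧ p) there: b:T, c:T, d:T. ✓
e: successors {a, b, d, e}; □¬□(q ∧ p) there: a:T, b:T, d:T, e:T. ✓
Satisfying worlds: {a, b, c, d, e}.

5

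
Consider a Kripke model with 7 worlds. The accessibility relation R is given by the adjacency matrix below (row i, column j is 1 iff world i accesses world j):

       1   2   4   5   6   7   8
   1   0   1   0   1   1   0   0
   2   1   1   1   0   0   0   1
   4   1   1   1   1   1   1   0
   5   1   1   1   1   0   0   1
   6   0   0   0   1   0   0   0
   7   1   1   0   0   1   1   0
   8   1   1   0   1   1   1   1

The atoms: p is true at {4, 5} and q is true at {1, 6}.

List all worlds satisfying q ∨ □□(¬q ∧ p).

1: q is T, □□(¬q ∧ p) is F. ✓
2: q is F, □□(¬q ∧ p) is F. ✗
4: q is F, □□(¬q ∧ p) is F. ✗
5: q is F, □□(¬q ∧ p) is F. ✗
6: q is T, □□(¬q ∧ p) is F. ✓
7: q is F, □□(¬q ∧ p) is F. ✗
8: q is F, □□(¬q ∧ p) is F. ✗

{1, 6}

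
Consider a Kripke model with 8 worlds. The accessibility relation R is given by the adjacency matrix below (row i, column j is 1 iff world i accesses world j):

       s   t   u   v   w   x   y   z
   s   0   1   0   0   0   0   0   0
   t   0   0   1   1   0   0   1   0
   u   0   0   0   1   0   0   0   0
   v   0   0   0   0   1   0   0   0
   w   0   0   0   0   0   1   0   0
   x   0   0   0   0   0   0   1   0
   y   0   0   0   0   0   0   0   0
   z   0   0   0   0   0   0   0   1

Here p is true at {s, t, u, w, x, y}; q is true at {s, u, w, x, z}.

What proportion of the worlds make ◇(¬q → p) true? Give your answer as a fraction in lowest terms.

s: successors {t}; ¬q → p there: t:T. ✓
t: successors {u, v, y}; ¬q → p there: u:T, v:F, y:T. ✓
u: successors {v}; ¬q → p there: v:F. ✗
v: successors {w}; ¬q → p there: w:T. ✓
w: successors {x}; ¬q → p there: x:T. ✓
x: successors {y}; ¬q → p there: y:T. ✓
y: no successors, so ◇(¬q → p) fails. ✗
z: successors {z}; ¬q → p there: z:T. ✓
That's 6 of 8 worlds, so 6/8 = 3/4.

3/4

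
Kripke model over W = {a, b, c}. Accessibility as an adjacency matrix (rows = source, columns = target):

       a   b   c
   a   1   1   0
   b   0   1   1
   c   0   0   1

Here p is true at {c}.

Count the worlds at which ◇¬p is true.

2

a: successors {a, b}; ¬p there: a:T, b:T. ✓
b: successors {b, c}; ¬p there: b:T, c:F. ✓
c: successors {c}; ¬p there: c:F. ✗
Satisfying worlds: {a, b}.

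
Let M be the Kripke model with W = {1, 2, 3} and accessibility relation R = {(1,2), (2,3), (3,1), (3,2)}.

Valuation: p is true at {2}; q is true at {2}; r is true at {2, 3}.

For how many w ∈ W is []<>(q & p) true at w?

1

1: successors {2}; <>(q & p) there: 2:F. ✗
2: successors {3}; <>(q & p) there: 3:T. ✓
3: successors {1, 2}; <>(q & p) there: 1:T, 2:F. ✗
Satisfying worlds: {2}.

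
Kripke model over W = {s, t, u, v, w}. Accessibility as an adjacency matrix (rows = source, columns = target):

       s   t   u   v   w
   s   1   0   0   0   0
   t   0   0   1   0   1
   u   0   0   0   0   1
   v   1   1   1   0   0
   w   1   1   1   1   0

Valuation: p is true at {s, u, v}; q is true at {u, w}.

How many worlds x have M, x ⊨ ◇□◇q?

3

s: successors {s}; □◇q there: s:F. ✗
t: successors {u, w}; □◇q there: u:T, w:F. ✓
u: successors {w}; □◇q there: w:F. ✗
v: successors {s, t, u}; □◇q there: s:F, t:T, u:T. ✓
w: successors {s, t, u, v}; □◇q there: s:F, t:T, u:T, v:F. ✓
Satisfying worlds: {t, v, w}.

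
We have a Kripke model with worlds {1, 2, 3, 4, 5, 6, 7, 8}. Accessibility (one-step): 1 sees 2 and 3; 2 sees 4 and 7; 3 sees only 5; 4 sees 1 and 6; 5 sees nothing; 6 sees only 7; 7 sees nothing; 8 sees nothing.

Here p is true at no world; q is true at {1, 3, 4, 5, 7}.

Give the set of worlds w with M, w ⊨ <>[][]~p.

{1, 2, 3, 4, 6}

1: successors {2, 3}; [][]~p there: 2:T, 3:T. ✓
2: successors {4, 7}; [][]~p there: 4:T, 7:T. ✓
3: successors {5}; [][]~p there: 5:T. ✓
4: successors {1, 6}; [][]~p there: 1:T, 6:T. ✓
5: no successors, so <>[][]~p fails. ✗
6: successors {7}; [][]~p there: 7:T. ✓
7: no successors, so <>[][]~p fails. ✗
8: no successors, so <>[][]~p fails. ✗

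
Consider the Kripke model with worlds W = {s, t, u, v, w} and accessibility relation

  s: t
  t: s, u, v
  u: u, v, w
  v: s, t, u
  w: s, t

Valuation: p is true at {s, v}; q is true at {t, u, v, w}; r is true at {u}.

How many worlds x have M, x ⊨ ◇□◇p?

s: successors {t}; □◇p there: t:F. ✗
t: successors {s, u, v}; □◇p there: s:T, u:T, v:F. ✓
u: successors {u, v, w}; □◇p there: u:T, v:F, w:F. ✓
v: successors {s, t, u}; □◇p there: s:T, t:F, u:T. ✓
w: successors {s, t}; □◇p there: s:T, t:F. ✓
Satisfying worlds: {t, u, v, w}.

4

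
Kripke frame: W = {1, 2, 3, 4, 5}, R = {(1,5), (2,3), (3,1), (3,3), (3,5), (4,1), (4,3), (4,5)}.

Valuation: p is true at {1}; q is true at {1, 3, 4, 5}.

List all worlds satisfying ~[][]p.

1: [][]p is T. ✗
2: [][]p is F. ✓
3: [][]p is F. ✓
4: [][]p is F. ✓
5: [][]p is T. ✗

{2, 3, 4}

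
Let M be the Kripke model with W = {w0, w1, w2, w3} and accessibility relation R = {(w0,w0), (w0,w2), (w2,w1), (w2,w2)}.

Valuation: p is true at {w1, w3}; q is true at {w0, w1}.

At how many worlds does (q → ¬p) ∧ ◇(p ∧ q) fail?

w0: q → ¬p is T, ◇(p ∧ q) is F. ✗
w1: q → ¬p is F, ◇(p ∧ q) is F. ✗
w2: q → ¬p is T, ◇(p ∧ q) is T. ✓
w3: q → ¬p is T, ◇(p ∧ q) is F. ✗
Satisfying worlds: {w2}.
So (q → ¬p) ∧ ◇(p ∧ q) fails at the other 3 worlds.

3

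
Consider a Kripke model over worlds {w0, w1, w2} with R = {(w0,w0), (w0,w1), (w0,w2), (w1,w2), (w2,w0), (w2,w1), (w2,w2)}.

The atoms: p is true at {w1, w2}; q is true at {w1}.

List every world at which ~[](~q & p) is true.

{w0, w2}

w0: [](~q & p) is F. ✓
w1: [](~q & p) is T. ✗
w2: [](~q & p) is F. ✓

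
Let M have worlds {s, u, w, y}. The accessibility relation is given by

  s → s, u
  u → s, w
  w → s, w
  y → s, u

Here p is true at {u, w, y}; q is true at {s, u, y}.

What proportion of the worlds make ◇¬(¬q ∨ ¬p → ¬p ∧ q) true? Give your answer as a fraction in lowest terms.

1/2

s: successors {s, u}; ¬(¬q ∨ ¬p → ¬p ∧ q) there: s:F, u:F. ✗
u: successors {s, w}; ¬(¬q ∨ ¬p → ¬p ∧ q) there: s:F, w:T. ✓
w: successors {s, w}; ¬(¬q ∨ ¬p → ¬p ∧ q) there: s:F, w:T. ✓
y: successors {s, u}; ¬(¬q ∨ ¬p → ¬p ∧ q) there: s:F, u:F. ✗
That's 2 of 4 worlds, so 2/4 = 1/2.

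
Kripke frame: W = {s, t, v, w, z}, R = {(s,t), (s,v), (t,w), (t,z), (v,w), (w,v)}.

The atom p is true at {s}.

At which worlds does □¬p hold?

{s, t, v, w, z}

s: successors {t, v}; ¬p there: t:T, v:T. ✓
t: successors {w, z}; ¬p there: w:T, z:T. ✓
v: successors {w}; ¬p there: w:T. ✓
w: successors {v}; ¬p there: v:T. ✓
z: no successors, so □¬p holds vacuously. ✓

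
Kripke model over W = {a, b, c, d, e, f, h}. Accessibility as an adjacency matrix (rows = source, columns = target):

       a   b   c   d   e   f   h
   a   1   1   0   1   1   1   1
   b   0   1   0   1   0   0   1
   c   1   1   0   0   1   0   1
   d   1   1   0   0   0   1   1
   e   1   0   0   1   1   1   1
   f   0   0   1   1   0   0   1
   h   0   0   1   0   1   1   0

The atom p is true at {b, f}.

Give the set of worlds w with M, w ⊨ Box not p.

{f}

a: successors {a, b, d, e, f, h}; not p there: a:T, b:F, d:T, e:T, f:F, h:T. ✗
b: successors {b, d, h}; not p there: b:F, d:T, h:T. ✗
c: successors {a, b, e, h}; not p there: a:T, b:F, e:T, h:T. ✗
d: successors {a, b, f, h}; not p there: a:T, b:F, f:F, h:T. ✗
e: successors {a, d, e, f, h}; not p there: a:T, d:T, e:T, f:F, h:T. ✗
f: successors {c, d, h}; not p there: c:T, d:T, h:T. ✓
h: successors {c, e, f}; not p there: c:T, e:T, f:F. ✗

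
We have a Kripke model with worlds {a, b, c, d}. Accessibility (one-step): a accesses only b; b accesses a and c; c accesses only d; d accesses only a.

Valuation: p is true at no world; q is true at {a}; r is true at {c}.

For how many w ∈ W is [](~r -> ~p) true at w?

a: successors {b}; ~r -> ~p there: b:T. ✓
b: successors {a, c}; ~r -> ~p there: a:T, c:T. ✓
c: successors {d}; ~r -> ~p there: d:T. ✓
d: successors {a}; ~r -> ~p there: a:T. ✓
Satisfying worlds: {a, b, c, d}.

4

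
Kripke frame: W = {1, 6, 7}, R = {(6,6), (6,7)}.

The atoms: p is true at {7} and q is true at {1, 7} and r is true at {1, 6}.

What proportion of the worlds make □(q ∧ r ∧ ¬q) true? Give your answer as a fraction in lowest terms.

1: no successors, so □(q ∧ r ∧ ¬q) holds vacuously. ✓
6: successors {6, 7}; q ∧ r ∧ ¬q there: 6:F, 7:F. ✗
7: no successors, so □(q ∧ r ∧ ¬q) holds vacuously. ✓
That's 2 of 3 worlds, so 2/3.

2/3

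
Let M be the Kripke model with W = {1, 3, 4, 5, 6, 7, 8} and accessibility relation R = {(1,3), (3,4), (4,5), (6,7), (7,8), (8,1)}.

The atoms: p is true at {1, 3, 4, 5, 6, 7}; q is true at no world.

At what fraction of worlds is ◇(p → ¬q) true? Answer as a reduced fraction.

6/7

1: successors {3}; p → ¬q there: 3:T. ✓
3: successors {4}; p → ¬q there: 4:T. ✓
4: successors {5}; p → ¬q there: 5:T. ✓
5: no successors, so ◇(p → ¬q) fails. ✗
6: successors {7}; p → ¬q there: 7:T. ✓
7: successors {8}; p → ¬q there: 8:T. ✓
8: successors {1}; p → ¬q there: 1:T. ✓
That's 6 of 7 worlds, so 6/7.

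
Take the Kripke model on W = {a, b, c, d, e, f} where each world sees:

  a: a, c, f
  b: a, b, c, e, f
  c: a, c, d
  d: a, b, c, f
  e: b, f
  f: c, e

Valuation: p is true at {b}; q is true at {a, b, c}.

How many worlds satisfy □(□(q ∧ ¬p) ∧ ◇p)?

a: successors {a, c, f}; □(q ∧ ¬p) ∧ ◇p there: a:F, c:F, f:F. ✗
b: successors {a, b, c, e, f}; □(q ∧ ¬p) ∧ ◇p there: a:F, b:F, c:F, e:F, f:F. ✗
c: successors {a, c, d}; □(q ∧ ¬p) ∧ ◇p there: a:F, c:F, d:F. ✗
d: successors {a, b, c, f}; □(q ∧ ¬p) ∧ ◇p there: a:F, b:F, c:F, f:F. ✗
e: successors {b, f}; □(q ∧ ¬p) ∧ ◇p there: b:F, f:F. ✗
f: successors {c, e}; □(q ∧ ¬p) ∧ ◇p there: c:F, e:F. ✗
Satisfying worlds: ∅.

0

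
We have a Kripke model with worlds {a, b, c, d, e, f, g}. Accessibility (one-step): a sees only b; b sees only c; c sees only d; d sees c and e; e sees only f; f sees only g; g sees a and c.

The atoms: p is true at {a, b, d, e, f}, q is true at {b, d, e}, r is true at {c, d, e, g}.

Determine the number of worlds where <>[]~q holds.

a: successors {b}; []~q there: b:T. ✓
b: successors {c}; []~q there: c:F. ✗
c: successors {d}; []~q there: d:F. ✗
d: successors {c, e}; []~q there: c:F, e:T. ✓
e: successors {f}; []~q there: f:T. ✓
f: successors {g}; []~q there: g:T. ✓
g: successors {a, c}; []~q there: a:F, c:F. ✗
Satisfying worlds: {a, d, e, f}.

4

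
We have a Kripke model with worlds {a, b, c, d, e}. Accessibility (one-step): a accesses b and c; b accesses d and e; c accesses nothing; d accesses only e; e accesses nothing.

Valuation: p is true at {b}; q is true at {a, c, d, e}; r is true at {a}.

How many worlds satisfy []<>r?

a: successors {b, c}; <>r there: b:F, c:F. ✗
b: successors {d, e}; <>r there: d:F, e:F. ✗
c: no successors, so []<>r holds vacuously. ✓
d: successors {e}; <>r there: e:F. ✗
e: no successors, so []<>r holds vacuously. ✓
Satisfying worlds: {c, e}.

2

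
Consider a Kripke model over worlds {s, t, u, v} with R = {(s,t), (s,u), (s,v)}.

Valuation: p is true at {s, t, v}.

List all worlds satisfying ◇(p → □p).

s: successors {t, u, v}; p → □p there: t:T, u:T, v:T. ✓
t: no successors, so ◇(p → □p) fails. ✗
u: no successors, so ◇(p → □p) fails. ✗
v: no successors, so ◇(p → □p) fails. ✗

{s}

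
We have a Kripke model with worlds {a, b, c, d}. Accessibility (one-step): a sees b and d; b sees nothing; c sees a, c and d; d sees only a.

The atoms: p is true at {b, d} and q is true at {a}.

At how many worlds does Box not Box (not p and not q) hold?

3

a: successors {b, d}; not Box (not p and not q) there: b:F, d:T. ✗
b: no successors, so Box not Box (not p and not q) holds vacuously. ✓
c: successors {a, c, d}; not Box (not p and not q) there: a:T, c:T, d:T. ✓
d: successors {a}; not Box (not p and not q) there: a:T. ✓
Satisfying worlds: {b, c, d}.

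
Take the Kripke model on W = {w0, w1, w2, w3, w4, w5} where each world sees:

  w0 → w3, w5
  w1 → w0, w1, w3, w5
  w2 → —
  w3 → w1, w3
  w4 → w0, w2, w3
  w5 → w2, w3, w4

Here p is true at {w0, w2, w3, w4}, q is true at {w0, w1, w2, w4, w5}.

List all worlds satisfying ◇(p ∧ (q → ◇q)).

w0: successors {w3, w5}; p ∧ (q → ◇q) there: w3:T, w5:F. ✓
w1: successors {w0, w1, w3, w5}; p ∧ (q → ◇q) there: w0:T, w1:F, w3:T, w5:F. ✓
w2: no successors, so ◇(p ∧ (q → ◇q)) fails. ✗
w3: successors {w1, w3}; p ∧ (q → ◇q) there: w1:F, w3:T. ✓
w4: successors {w0, w2, w3}; p ∧ (q → ◇q) there: w0:T, w2:F, w3:T. ✓
w5: successors {w2, w3, w4}; p ∧ (q → ◇q) there: w2:F, w3:T, w4:T. ✓

{w0, w1, w3, w4, w5}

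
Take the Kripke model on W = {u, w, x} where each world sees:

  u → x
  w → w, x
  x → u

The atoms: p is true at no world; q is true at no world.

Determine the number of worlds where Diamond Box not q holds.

u: successors {x}; Box not q there: x:T. ✓
w: successors {w, x}; Box not q there: w:T, x:T. ✓
x: successors {u}; Box not q there: u:T. ✓
Satisfying worlds: {u, w, x}.

3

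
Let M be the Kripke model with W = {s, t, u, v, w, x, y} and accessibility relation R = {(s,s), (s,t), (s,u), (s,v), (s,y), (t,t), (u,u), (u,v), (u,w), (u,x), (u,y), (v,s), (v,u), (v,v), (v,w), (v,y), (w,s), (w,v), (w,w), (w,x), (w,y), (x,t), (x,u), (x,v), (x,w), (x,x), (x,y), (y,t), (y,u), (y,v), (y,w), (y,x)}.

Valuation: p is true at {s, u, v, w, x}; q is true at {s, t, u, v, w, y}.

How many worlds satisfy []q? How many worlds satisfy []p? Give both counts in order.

For []q:
s: successors {s, t, u, v, y}; q there: s:T, t:T, u:T, v:T, y:T. ✓
t: successors {t}; q there: t:T. ✓
u: successors {u, v, w, x, y}; q there: u:T, v:T, w:T, x:F, y:T. ✗
v: successors {s, u, v, w, y}; q there: s:T, u:T, v:T, w:T, y:T. ✓
w: successors {s, v, w, x, y}; q there: s:T, v:T, w:T, x:F, y:T. ✗
x: successors {t, u, v, w, x, y}; q there: t:T, u:T, v:T, w:T, x:F, y:T. ✗
y: successors {t, u, v, w, x}; q there: t:T, u:T, v:T, w:T, x:F. ✗
— 3 worlds.
For []p:
s: successors {s, t, u, v, y}; p there: s:T, t:F, u:T, v:T, y:F. ✗
t: successors {t}; p there: t:F. ✗
u: successors {u, v, w, x, y}; p there: u:T, v:T, w:T, x:T, y:F. ✗
v: successors {s, u, v, w, y}; p there: s:T, u:T, v:T, w:T, y:F. ✗
w: successors {s, v, w, x, y}; p there: s:T, v:T, w:T, x:T, y:F. ✗
x: successors {t, u, v, w, x, y}; p there: t:F, u:T, v:T, w:T, x:T, y:F. ✗
y: successors {t, u, v, w, x}; p there: t:F, u:T, v:T, w:T, x:T. ✗
— 0 worlds.

3 and 0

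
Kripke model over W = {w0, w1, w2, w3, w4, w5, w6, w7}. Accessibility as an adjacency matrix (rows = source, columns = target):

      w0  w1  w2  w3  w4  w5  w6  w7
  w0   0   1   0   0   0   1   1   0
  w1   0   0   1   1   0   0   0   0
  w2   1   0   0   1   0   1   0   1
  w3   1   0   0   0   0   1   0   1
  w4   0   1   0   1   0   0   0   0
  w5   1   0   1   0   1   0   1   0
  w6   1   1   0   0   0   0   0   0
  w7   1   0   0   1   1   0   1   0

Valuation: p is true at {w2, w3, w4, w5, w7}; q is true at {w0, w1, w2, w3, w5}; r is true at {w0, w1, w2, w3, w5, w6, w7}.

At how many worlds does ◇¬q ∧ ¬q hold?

w0: ◇¬q is T, ¬q is F. ✗
w1: ◇¬q is F, ¬q is F. ✗
w2: ◇¬q is T, ¬q is F. ✗
w3: ◇¬q is T, ¬q is F. ✗
w4: ◇¬q is F, ¬q is T. ✗
w5: ◇¬q is T, ¬q is F. ✗
w6: ◇¬q is F, ¬q is T. ✗
w7: ◇¬q is T, ¬q is T. ✓
Satisfying worlds: {w7}.

1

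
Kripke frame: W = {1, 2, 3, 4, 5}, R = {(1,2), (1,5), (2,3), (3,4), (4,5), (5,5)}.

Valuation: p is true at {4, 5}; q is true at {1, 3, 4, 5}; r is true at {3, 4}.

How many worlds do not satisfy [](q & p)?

2

1: successors {2, 5}; q & p there: 2:F, 5:T. ✗
2: successors {3}; q & p there: 3:F. ✗
3: successors {4}; q & p there: 4:T. ✓
4: successors {5}; q & p there: 5:T. ✓
5: successors {5}; q & p there: 5:T. ✓
Satisfying worlds: {3, 4, 5}.
So [](q & p) fails at the other 2 worlds.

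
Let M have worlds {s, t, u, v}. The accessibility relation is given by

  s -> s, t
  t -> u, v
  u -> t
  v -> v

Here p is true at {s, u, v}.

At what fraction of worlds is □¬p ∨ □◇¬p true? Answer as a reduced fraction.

s: □¬p is F, □◇¬p is F. ✗
t: □¬p is F, □◇¬p is F. ✗
u: □¬p is T, □◇¬p is F. ✓
v: □¬p is F, □◇¬p is F. ✗
That's 1 of 4 worlds, so 1/4.

1/4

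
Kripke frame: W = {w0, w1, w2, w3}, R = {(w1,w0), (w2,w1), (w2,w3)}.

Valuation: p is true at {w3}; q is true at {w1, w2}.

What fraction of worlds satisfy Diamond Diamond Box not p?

w0: no successors, so Diamond Diamond Box not p fails. ✗
w1: successors {w0}; Diamond Box not p there: w0:F. ✗
w2: successors {w1, w3}; Diamond Box not p there: w1:T, w3:F. ✓
w3: no successors, so Diamond Diamond Box not p fails. ✗
That's 1 of 4 worlds, so 1/4.

1/4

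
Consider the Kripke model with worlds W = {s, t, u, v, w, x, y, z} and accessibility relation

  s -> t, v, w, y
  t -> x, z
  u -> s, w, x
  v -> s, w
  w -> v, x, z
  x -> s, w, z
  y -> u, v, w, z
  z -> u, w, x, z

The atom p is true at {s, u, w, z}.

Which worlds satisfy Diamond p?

s: successors {t, v, w, y}; p there: t:F, v:F, w:T, y:F. ✓
t: successors {x, z}; p there: x:F, z:T. ✓
u: successors {s, w, x}; p there: s:T, w:T, x:F. ✓
v: successors {s, w}; p there: s:T, w:T. ✓
w: successors {v, x, z}; p there: v:F, x:F, z:T. ✓
x: successors {s, w, z}; p there: s:T, w:T, z:T. ✓
y: successors {u, v, w, z}; p there: u:T, v:F, w:T, z:T. ✓
z: successors {u, w, x, z}; p there: u:T, w:T, x:F, z:T. ✓

{s, t, u, v, w, x, y, z}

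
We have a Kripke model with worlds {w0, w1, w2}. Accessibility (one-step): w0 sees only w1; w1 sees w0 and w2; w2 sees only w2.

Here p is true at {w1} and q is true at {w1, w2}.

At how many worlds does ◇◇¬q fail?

w0: successors {w1}; ◇¬q there: w1:T. ✓
w1: successors {w0, w2}; ◇¬q there: w0:F, w2:F. ✗
w2: successors {w2}; ◇¬q there: w2:F. ✗
Satisfying worlds: {w0}.
So ◇◇¬q fails at the other 2 worlds.

2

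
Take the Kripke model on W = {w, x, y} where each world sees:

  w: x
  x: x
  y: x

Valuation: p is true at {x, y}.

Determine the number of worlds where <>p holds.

w: successors {x}; p there: x:T. ✓
x: successors {x}; p there: x:T. ✓
y: successors {x}; p there: x:T. ✓
Satisfying worlds: {w, x, y}.

3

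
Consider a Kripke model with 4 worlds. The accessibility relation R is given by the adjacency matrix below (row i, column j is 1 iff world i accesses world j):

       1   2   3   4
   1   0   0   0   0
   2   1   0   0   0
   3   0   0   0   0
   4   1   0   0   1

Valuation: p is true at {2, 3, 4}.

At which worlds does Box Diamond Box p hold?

1: no successors, so Box Diamond Box p holds vacuously. ✓
2: successors {1}; Diamond Box p there: 1:F. ✗
3: no successors, so Box Diamond Box p holds vacuously. ✓
4: successors {1, 4}; Diamond Box p there: 1:F, 4:T. ✗

{1, 3}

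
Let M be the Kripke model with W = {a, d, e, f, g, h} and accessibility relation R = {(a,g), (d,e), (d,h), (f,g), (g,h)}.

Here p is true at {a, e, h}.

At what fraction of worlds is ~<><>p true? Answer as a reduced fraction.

a: <><>p is T. ✗
d: <><>p is F. ✓
e: <><>p is F. ✓
f: <><>p is T. ✗
g: <><>p is F. ✓
h: <><>p is F. ✓
That's 4 of 6 worlds, so 4/6 = 2/3.

2/3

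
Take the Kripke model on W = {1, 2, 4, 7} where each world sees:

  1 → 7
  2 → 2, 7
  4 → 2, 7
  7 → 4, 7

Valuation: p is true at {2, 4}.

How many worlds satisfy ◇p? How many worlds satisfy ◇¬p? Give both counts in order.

For ◇p:
1: successors {7}; p there: 7:F. ✗
2: successors {2, 7}; p there: 2:T, 7:F. ✓
4: successors {2, 7}; p there: 2:T, 7:F. ✓
7: successors {4, 7}; p there: 4:T, 7:F. ✓
— 3 worlds.
For ◇¬p:
1: successors {7}; ¬p there: 7:T. ✓
2: successors {2, 7}; ¬p there: 2:F, 7:T. ✓
4: successors {2, 7}; ¬p there: 2:F, 7:T. ✓
7: successors {4, 7}; ¬p there: 4:F, 7:T. ✓
— 4 worlds.

3 and 4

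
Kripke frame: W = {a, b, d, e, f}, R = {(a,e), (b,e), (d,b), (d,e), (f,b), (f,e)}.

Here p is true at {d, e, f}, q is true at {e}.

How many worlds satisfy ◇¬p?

2

a: successors {e}; ¬p there: e:F. ✗
b: successors {e}; ¬p there: e:F. ✗
d: successors {b, e}; ¬p there: b:T, e:F. ✓
e: no successors, so ◇¬p fails. ✗
f: successors {b, e}; ¬p there: b:T, e:F. ✓
Satisfying worlds: {d, f}.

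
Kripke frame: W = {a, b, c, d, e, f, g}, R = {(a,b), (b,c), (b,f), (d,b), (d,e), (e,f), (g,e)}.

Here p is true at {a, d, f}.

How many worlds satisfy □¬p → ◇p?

2

a: □¬p is T, ◇p is F. ✗
b: □¬p is F, ◇p is T. ✓
c: □¬p is T, ◇p is F. ✗
d: □¬p is T, ◇p is F. ✗
e: □¬p is F, ◇p is T. ✓
f: □¬p is T, ◇p is F. ✗
g: □¬p is T, ◇p is F. ✗
Satisfying worlds: {b, e}.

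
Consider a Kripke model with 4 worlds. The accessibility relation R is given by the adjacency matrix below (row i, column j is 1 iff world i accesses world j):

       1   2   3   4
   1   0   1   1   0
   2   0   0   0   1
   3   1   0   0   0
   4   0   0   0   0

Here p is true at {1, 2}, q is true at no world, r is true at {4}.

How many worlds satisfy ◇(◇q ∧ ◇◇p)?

1: successors {2, 3}; ◇q ∧ ◇◇p there: 2:F, 3:F. ✗
2: successors {4}; ◇q ∧ ◇◇p there: 4:F. ✗
3: successors {1}; ◇q ∧ ◇◇p there: 1:F. ✗
4: no successors, so ◇(◇q ∧ ◇◇p) fails. ✗
Satisfying worlds: ∅.

0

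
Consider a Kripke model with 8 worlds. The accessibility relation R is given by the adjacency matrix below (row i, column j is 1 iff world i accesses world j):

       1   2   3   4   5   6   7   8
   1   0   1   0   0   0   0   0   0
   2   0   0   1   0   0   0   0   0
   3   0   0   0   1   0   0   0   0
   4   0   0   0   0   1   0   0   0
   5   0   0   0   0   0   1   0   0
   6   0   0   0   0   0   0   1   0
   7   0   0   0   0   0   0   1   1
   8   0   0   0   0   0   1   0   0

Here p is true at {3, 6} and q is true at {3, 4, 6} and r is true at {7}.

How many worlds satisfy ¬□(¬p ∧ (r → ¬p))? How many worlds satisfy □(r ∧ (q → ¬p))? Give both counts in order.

3 and 1

For ¬□(¬p ∧ (r → ¬p)):
1: □(¬p ∧ (r → ¬p)) is T. ✗
2: □(¬p ∧ (r → ¬p)) is F. ✓
3: □(¬p ∧ (r → ¬p)) is T. ✗
4: □(¬p ∧ (r → ¬p)) is T. ✗
5: □(¬p ∧ (r → ¬p)) is F. ✓
6: □(¬p ∧ (r → ¬p)) is T. ✗
7: □(¬p ∧ (r → ¬p)) is T. ✗
8: □(¬p ∧ (r → ¬p)) is F. ✓
— 3 worlds.
For □(r ∧ (q → ¬p)):
1: successors {2}; r ∧ (q → ¬p) there: 2:F. ✗
2: successors {3}; r ∧ (q → ¬p) there: 3:F. ✗
3: successors {4}; r ∧ (q → ¬p) there: 4:F. ✗
4: successors {5}; r ∧ (q → ¬p) there: 5:F. ✗
5: successors {6}; r ∧ (q → ¬p) there: 6:F. ✗
6: successors {7}; r ∧ (q → ¬p) there: 7:T. ✓
7: successors {7, 8}; r ∧ (q → ¬p) there: 7:T, 8:F. ✗
8: successors {6}; r ∧ (q → ¬p) there: 6:F. ✗
— 1 world.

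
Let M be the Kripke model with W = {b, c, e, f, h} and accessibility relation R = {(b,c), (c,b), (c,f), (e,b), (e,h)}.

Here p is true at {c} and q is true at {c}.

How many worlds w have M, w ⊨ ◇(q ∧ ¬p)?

0

b: successors {c}; q ∧ ¬p there: c:F. ✗
c: successors {b, f}; q ∧ ¬p there: b:F, f:F. ✗
e: successors {b, h}; q ∧ ¬p there: b:F, h:F. ✗
f: no successors, so ◇(q ∧ ¬p) fails. ✗
h: no successors, so ◇(q ∧ ¬p) fails. ✗
Satisfying worlds: ∅.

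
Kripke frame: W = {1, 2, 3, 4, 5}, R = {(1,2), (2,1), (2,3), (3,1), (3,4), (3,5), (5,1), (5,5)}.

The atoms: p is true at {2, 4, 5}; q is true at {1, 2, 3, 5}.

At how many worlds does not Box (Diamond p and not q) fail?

1: Box (Diamond p and not q) is F. ✓
2: Box (Diamond p and not q) is F. ✓
3: Box (Diamond p and not q) is F. ✓
4: Box (Diamond p and not q) is T. ✗
5: Box (Diamond p and not q) is F. ✓
Satisfying worlds: {1, 2, 3, 5}.
So not Box (Diamond p and not q) fails at the other 1 world.

1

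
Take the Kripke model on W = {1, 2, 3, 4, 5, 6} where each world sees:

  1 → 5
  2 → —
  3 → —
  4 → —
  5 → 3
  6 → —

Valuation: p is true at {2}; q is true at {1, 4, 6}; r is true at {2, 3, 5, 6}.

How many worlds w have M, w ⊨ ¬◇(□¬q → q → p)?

4

1: ◇(□¬q → q → p) is T. ✗
2: ◇(□¬q → q → p) is F. ✓
3: ◇(□¬q → q → p) is F. ✓
4: ◇(□¬q → q → p) is F. ✓
5: ◇(□¬q → q → p) is T. ✗
6: ◇(□¬q → q → p) is F. ✓
Satisfying worlds: {2, 3, 4, 6}.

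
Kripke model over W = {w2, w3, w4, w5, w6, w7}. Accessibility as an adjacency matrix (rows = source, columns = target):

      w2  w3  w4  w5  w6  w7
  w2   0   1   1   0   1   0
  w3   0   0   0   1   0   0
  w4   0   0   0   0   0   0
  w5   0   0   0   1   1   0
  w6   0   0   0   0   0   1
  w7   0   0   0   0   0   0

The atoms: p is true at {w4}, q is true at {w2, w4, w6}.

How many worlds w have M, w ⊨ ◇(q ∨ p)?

w2: successors {w3, w4, w6}; q ∨ p there: w3:F, w4:T, w6:T. ✓
w3: successors {w5}; q ∨ p there: w5:F. ✗
w4: no successors, so ◇(q ∨ p) fails. ✗
w5: successors {w5, w6}; q ∨ p there: w5:F, w6:T. ✓
w6: successors {w7}; q ∨ p there: w7:F. ✗
w7: no successors, so ◇(q ∨ p) fails. ✗
Satisfying worlds: {w2, w5}.

2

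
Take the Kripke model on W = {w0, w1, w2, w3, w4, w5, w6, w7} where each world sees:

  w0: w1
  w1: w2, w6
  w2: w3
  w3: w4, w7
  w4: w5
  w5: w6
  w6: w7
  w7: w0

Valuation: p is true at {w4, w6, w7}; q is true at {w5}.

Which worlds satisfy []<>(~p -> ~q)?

{w0, w1, w2, w4, w5, w6, w7}

w0: successors {w1}; <>(~p -> ~q) there: w1:T. ✓
w1: successors {w2, w6}; <>(~p -> ~q) there: w2:T, w6:T. ✓
w2: successors {w3}; <>(~p -> ~q) there: w3:T. ✓
w3: successors {w4, w7}; <>(~p -> ~q) there: w4:F, w7:T. ✗
w4: successors {w5}; <>(~p -> ~q) there: w5:T. ✓
w5: successors {w6}; <>(~p -> ~q) there: w6:T. ✓
w6: successors {w7}; <>(~p -> ~q) there: w7:T. ✓
w7: successors {w0}; <>(~p -> ~q) there: w0:T. ✓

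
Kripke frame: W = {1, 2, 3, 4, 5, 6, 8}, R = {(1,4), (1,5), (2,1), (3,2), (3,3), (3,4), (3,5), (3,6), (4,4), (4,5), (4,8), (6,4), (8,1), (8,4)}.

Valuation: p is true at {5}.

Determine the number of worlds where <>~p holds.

1: successors {4, 5}; ~p there: 4:T, 5:F. ✓
2: successors {1}; ~p there: 1:T. ✓
3: successors {2, 3, 4, 5, 6}; ~p there: 2:T, 3:T, 4:T, 5:F, 6:T. ✓
4: successors {4, 5, 8}; ~p there: 4:T, 5:F, 8:T. ✓
5: no successors, so <>~p fails. ✗
6: successors {4}; ~p there: 4:T. ✓
8: successors {1, 4}; ~p there: 1:T, 4:T. ✓
Satisfying worlds: {1, 2, 3, 4, 6, 8}.

6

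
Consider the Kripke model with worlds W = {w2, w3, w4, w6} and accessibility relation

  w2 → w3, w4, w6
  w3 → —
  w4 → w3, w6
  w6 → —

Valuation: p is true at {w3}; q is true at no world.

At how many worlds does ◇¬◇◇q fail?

w2: successors {w3, w4, w6}; ¬◇◇q there: w3:T, w4:T, w6:T. ✓
w3: no successors, so ◇¬◇◇q fails. ✗
w4: successors {w3, w6}; ¬◇◇q there: w3:T, w6:T. ✓
w6: no successors, so ◇¬◇◇q fails. ✗
Satisfying worlds: {w2, w4}.
So ◇¬◇◇q fails at the other 2 worlds.

2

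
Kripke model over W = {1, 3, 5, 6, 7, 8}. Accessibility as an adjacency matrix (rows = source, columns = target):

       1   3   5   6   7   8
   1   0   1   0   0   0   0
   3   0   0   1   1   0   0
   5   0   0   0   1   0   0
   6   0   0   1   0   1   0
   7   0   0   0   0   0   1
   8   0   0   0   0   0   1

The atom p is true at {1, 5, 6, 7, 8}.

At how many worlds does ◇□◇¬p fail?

1: successors {3}; □◇¬p there: 3:F. ✗
3: successors {5, 6}; □◇¬p there: 5:F, 6:F. ✗
5: successors {6}; □◇¬p there: 6:F. ✗
6: successors {5, 7}; □◇¬p there: 5:F, 7:F. ✗
7: successors {8}; □◇¬p there: 8:F. ✗
8: successors {8}; □◇¬p there: 8:F. ✗
Satisfying worlds: ∅.
So ◇□◇¬p fails at the other 6 worlds.

6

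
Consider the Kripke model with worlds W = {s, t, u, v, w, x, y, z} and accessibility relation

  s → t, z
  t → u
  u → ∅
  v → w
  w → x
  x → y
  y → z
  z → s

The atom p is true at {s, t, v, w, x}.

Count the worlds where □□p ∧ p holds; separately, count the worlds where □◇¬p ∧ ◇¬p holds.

For □□p ∧ p:
s: □□p is F, p is T. ✗
t: □□p is T, p is T. ✓
u: □□p is T, p is F. ✗
v: □□p is T, p is T. ✓
w: □□p is F, p is T. ✗
x: □□p is F, p is T. ✗
y: □□p is T, p is F. ✗
z: □□p is F, p is F. ✗
— 2 worlds.
For □◇¬p ∧ ◇¬p:
s: □◇¬p is F, ◇¬p is T. ✗
t: □◇¬p is F, ◇¬p is T. ✗
u: □◇¬p is T, ◇¬p is F. ✗
v: □◇¬p is F, ◇¬p is F. ✗
w: □◇¬p is T, ◇¬p is F. ✗
x: □◇¬p is T, ◇¬p is T. ✓
y: □◇¬p is F, ◇¬p is T. ✗
z: □◇¬p is T, ◇¬p is F. ✗
— 1 world.

2 and 1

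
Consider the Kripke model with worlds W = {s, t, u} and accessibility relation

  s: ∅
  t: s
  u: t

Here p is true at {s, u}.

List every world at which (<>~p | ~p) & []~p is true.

s: <>~p | ~p is F, []~p is T. ✗
t: <>~p | ~p is T, []~p is F. ✗
u: <>~p | ~p is T, []~p is T. ✓

{u}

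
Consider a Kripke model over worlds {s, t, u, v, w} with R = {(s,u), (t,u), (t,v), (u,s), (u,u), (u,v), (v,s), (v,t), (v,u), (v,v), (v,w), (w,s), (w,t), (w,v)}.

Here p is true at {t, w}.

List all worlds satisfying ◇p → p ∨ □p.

{s, t, u, w}

s: ◇p is F, p ∨ □p is F. ✓
t: ◇p is F, p ∨ □p is T. ✓
u: ◇p is F, p ∨ □p is F. ✓
v: ◇p is T, p ∨ □p is F. ✗
w: ◇p is T, p ∨ □p is T. ✓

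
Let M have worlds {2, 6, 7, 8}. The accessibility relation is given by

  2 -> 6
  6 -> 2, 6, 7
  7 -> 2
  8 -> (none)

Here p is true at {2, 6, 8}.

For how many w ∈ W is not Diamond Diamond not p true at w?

2

2: Diamond Diamond not p is T. ✗
6: Diamond Diamond not p is T. ✗
7: Diamond Diamond not p is F. ✓
8: Diamond Diamond not p is F. ✓
Satisfying worlds: {7, 8}.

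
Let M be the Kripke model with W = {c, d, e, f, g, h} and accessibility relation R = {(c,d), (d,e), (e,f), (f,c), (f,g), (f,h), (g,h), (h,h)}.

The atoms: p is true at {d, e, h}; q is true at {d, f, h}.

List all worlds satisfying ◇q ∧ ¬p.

{c, f, g}

c: ◇q is T, ¬p is T. ✓
d: ◇q is F, ¬p is F. ✗
e: ◇q is T, ¬p is F. ✗
f: ◇q is T, ¬p is T. ✓
g: ◇q is T, ¬p is T. ✓
h: ◇q is T, ¬p is F. ✗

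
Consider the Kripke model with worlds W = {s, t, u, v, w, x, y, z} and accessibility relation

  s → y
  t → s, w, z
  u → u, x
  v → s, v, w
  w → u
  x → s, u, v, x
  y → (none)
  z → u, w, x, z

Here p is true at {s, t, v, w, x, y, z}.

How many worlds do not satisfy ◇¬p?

4

s: successors {y}; ¬p there: y:F. ✗
t: successors {s, w, z}; ¬p there: s:F, w:F, z:F. ✗
u: successors {u, x}; ¬p there: u:T, x:F. ✓
v: successors {s, v, w}; ¬p there: s:F, v:F, w:F. ✗
w: successors {u}; ¬p there: u:T. ✓
x: successors {s, u, v, x}; ¬p there: s:F, u:T, v:F, x:F. ✓
y: no successors, so ◇¬p fails. ✗
z: successors {u, w, x, z}; ¬p there: u:T, w:F, x:F, z:F. ✓
Satisfying worlds: {u, w, x, z}.
So ◇¬p fails at the other 4 worlds.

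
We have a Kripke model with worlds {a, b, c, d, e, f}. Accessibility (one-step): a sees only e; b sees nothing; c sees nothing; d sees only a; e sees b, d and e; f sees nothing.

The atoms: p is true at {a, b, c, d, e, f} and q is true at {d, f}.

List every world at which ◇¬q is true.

{a, d, e}

a: successors {e}; ¬q there: e:T. ✓
b: no successors, so ◇¬q fails. ✗
c: no successors, so ◇¬q fails. ✗
d: successors {a}; ¬q there: a:T. ✓
e: successors {b, d, e}; ¬q there: b:T, d:F, e:T. ✓
f: no successors, so ◇¬q fails. ✗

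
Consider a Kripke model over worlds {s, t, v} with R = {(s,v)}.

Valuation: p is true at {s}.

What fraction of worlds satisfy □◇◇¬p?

2/3

s: successors {v}; ◇◇¬p there: v:F. ✗
t: no successors, so □◇◇¬p holds vacuously. ✓
v: no successors, so □◇◇¬p holds vacuously. ✓
That's 2 of 3 worlds, so 2/3.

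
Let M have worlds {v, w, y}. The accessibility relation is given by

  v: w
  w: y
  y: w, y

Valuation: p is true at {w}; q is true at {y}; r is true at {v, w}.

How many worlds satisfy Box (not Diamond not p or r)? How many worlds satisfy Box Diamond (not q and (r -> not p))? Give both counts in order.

For Box (not Diamond not p or r):
v: successors {w}; not Diamond not p or r there: w:T. ✓
w: successors {y}; not Diamond not p or r there: y:F. ✗
y: successors {w, y}; not Diamond not p or r there: w:T, y:F. ✗
— 1 world.
For Box Diamond (not q and (r -> not p)):
v: successors {w}; Diamond (not q and (r -> not p)) there: w:F. ✗
w: successors {y}; Diamond (not q and (r -> not p)) there: y:F. ✗
y: successors {w, y}; Diamond (not q and (r -> not p)) there: w:F, y:F. ✗
— 0 worlds.

1 and 0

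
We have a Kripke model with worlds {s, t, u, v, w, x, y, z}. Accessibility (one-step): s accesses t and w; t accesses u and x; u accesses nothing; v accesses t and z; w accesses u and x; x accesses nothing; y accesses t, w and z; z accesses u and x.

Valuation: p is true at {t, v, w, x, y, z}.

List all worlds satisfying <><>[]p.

s: successors {t, w}; <>[]p there: t:T, w:T. ✓
t: successors {u, x}; <>[]p there: u:F, x:F. ✗
u: no successors, so <><>[]p fails. ✗
v: successors {t, z}; <>[]p there: t:T, z:T. ✓
w: successors {u, x}; <>[]p there: u:F, x:F. ✗
x: no successors, so <><>[]p fails. ✗
y: successors {t, w, z}; <>[]p there: t:T, w:T, z:T. ✓
z: successors {u, x}; <>[]p there: u:F, x:F. ✗

{s, v, y}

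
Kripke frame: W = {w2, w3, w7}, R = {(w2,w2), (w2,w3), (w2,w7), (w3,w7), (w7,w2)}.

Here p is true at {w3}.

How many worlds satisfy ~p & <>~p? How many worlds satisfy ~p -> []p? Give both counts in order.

2 and 1

For ~p & <>~p:
w2: ~p is T, <>~p is T. ✓
w3: ~p is F, <>~p is T. ✗
w7: ~p is T, <>~p is T. ✓
— 2 worlds.
For ~p -> []p:
w2: ~p is T, []p is F. ✗
w3: ~p is F, []p is F. ✓
w7: ~p is T, []p is F. ✗
— 1 world.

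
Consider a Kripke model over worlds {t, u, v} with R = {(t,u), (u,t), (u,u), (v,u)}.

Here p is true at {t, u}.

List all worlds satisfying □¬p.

∅

t: successors {u}; ¬p there: u:F. ✗
u: successors {t, u}; ¬p there: t:F, u:F. ✗
v: successors {u}; ¬p there: u:F. ✗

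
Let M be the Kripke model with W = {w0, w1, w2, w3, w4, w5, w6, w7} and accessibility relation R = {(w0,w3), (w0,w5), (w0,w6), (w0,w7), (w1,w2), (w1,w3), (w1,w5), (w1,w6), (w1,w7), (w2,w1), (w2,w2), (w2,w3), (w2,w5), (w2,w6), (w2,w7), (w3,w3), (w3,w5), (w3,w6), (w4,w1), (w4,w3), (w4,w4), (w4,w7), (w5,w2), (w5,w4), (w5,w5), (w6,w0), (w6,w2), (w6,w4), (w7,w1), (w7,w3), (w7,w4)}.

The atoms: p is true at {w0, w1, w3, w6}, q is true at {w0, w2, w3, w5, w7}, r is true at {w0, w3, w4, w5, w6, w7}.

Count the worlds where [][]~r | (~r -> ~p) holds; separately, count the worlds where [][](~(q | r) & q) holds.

For [][]~r | (~r -> ~p):
w0: [][]~r is F, ~r -> ~p is T. ✓
w1: [][]~r is F, ~r -> ~p is F. ✗
w2: [][]~r is F, ~r -> ~p is T. ✓
w3: [][]~r is F, ~r -> ~p is T. ✓
w4: [][]~r is F, ~r -> ~p is T. ✓
w5: [][]~r is F, ~r -> ~p is T. ✓
w6: [][]~r is F, ~r -> ~p is T. ✓
w7: [][]~r is F, ~r -> ~p is T. ✓
— 7 worlds.
For [][](~(q | r) & q):
w0: successors {w3, w5, w6, w7}; [](~(q | r) & q) there: w3:F, w5:F, w6:F, w7:F. ✗
w1: successors {w2, w3, w5, w6, w7}; [](~(q | r) & q) there: w2:F, w3:F, w5:F, w6:F, w7:F. ✗
w2: successors {w1, w2, w3, w5, w6, w7}; [](~(q | r) & q) there: w1:F, w2:F, w3:F, w5:F, w6:F, w7:F. ✗
w3: successors {w3, w5, w6}; [](~(q | r) & q) there: w3:F, w5:F, w6:F. ✗
w4: successors {w1, w3, w4, w7}; [](~(q | r) & q) there: w1:F, w3:F, w4:F, w7:F. ✗
w5: successors {w2, w4, w5}; [](~(q | r) & q) there: w2:F, w4:F, w5:F. ✗
w6: successors {w0, w2, w4}; [](~(q | r) & q) there: w0:F, w2:F, w4:F. ✗
w7: successors {w1, w3, w4}; [](~(q | r) & q) there: w1:F, w3:F, w4:F. ✗
— 0 worlds.

7 and 0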